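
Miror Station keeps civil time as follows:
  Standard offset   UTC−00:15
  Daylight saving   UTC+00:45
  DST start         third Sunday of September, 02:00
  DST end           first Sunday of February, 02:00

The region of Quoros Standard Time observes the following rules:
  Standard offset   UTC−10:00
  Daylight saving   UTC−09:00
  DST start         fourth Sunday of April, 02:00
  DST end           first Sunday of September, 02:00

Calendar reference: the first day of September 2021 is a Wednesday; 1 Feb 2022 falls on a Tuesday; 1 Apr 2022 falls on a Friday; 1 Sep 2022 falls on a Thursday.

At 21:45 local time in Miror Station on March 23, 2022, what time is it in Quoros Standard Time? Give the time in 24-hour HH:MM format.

1 September 2021 is a Wednesday, so the first Sunday is September 5 and the third is September 19.
1 February 2022 is a Tuesday, so the first Sunday is February 6.
March 23, 2022 is outside the daylight-saving period (19 September 2021 – 6 February 2022), so Miror Station is on standard time, UTC−00:15.
21:45 Miror Station + 0h15m = 22:00 UTC.
1 April 2022 is a Friday, so the first Sunday is April 3 and the fourth is April 24.
1 September 2022 is a Thursday, so the first Sunday is September 4.
At the standard offset (UTC−10:00), 22:00 UTC − 10h = 12:00 Quoros Standard Time standard time.
The standard-time date in Quoros Standard Time, March 23, 2022, is outside the daylight-saving period (24 April – 4 September), so Quoros Standard Time is on standard time, UTC−10:00.
22:00 UTC − 10h = 12:00 Quoros Standard Time.

12:00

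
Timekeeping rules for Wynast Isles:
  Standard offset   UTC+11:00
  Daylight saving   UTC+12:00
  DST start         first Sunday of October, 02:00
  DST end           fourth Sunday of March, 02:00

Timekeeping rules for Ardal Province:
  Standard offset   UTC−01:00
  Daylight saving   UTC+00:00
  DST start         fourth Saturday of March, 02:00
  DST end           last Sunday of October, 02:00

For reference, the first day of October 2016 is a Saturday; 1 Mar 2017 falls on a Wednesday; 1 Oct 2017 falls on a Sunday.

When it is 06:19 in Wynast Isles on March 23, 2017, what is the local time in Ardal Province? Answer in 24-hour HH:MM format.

17:19

1 October 2016 is a Saturday, so the first Sunday is October 2.
1 March 2017 is a Wednesday, so the first Sunday is March 5 and the fourth is March 26.
March 23, 2017 lies within the daylight-saving period (2 October 2016 – 26 March 2017), so Wynast Isles is on daylight time, UTC+12:00.
06:19 Wynast Isles − 12h = 18:19 UTC (rolling into the previous day, 22 March 2017).
1 March 2017 is a Wednesday, so the first Saturday is March 4 and the fourth is March 25.
1 October 2017 is a Sunday, so Sundays fall on 1, 8, 15, 22, 29; the last is October 29.
At the standard offset (UTC−01:00), 18:19 UTC − 1h = 17:19 Ardal Province standard time.
The standard-time date in Ardal Province, March 22, 2017, does not fall between 25 March and 29 October, so daylight saving is not in effect and Ardal Province is at UTC−01:00.
18:19 UTC − 1h = 17:19 Ardal Province.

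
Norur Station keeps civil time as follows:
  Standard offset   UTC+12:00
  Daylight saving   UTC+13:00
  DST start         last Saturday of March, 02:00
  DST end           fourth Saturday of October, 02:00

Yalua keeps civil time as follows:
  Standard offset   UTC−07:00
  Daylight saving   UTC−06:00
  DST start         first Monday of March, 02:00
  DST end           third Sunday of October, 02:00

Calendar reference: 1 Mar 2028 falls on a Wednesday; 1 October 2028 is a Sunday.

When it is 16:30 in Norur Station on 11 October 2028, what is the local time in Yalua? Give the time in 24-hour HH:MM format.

1 March 2028 is a Wednesday, so Saturdays fall on 4, 11, 18, 25; the last is March 25.
1 October 2028 is a Sunday, so the first Saturday is October 7 and the fourth is October 28.
11 October 2028 lies within the daylight-saving period (25 March – 28 October), so Norur Station is on daylight time, UTC+13:00.
16:30 Norur Station − 13h = 03:30 UTC.
1 March 2028 is a Wednesday, so the first Monday is March 6.
1 October 2028 is a Sunday, so the first Sunday is October 1 and the third is October 15.
At the standard offset (UTC−07:00), 03:30 UTC − 7h = 20:30 Yalua standard time (rolling into the previous day, 10 October 2028).
Daylight saving runs 6 March – 15 October; the standard-time date in Yalua, 10 October 2028, is inside that window, so Yalua is at UTC−06:00.
03:30 UTC − 6h = 21:30 Yalua (rolling into the previous day, 10 October 2028).

21:30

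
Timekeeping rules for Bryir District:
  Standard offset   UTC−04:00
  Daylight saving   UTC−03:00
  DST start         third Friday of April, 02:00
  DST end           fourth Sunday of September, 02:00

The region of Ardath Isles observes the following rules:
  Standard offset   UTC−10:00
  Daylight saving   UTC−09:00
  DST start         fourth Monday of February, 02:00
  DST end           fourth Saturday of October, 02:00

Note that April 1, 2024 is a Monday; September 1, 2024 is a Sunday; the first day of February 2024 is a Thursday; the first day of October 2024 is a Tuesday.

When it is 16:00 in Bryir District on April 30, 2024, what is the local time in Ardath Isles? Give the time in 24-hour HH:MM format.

10:00

1 April 2024 is a Monday, so the first Friday is April 5 and the third is April 19.
1 September 2024 is a Sunday, so the first Sunday is September 1 and the fourth is September 22.
April 30, 2024 lies within the daylight-saving period (19 April – 22 September), so Bryir District is on daylight time, UTC−03:00.
16:00 Bryir District + 3h = 19:00 UTC.
1 February 2024 is a Thursday, so the first Monday is February 5 and the fourth is February 26.
1 October 2024 is a Tuesday, so the first Saturday is October 5 and the fourth is October 26.
At the standard offset (UTC−10:00), 19:00 UTC − 10h = 09:00 Ardath Isles standard time.
Daylight saving runs 26 February – 26 October; the standard-time date in Ardath Isles, April 30, 2024, is inside that window, so Ardath Isles is at UTC−09:00.
19:00 UTC − 9h = 10:00 Ardath Isles.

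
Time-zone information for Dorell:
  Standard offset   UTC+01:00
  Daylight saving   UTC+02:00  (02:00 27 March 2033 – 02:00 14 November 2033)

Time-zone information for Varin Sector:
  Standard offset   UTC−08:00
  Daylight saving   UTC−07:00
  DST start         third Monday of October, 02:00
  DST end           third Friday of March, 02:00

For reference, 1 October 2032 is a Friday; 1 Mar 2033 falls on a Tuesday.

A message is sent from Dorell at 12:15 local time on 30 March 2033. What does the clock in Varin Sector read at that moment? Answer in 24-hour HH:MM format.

Daylight saving runs 27 March – 14 November; 30 March 2033 is inside that window, so Dorell is at UTC+02:00.
12:15 Dorell − 2h = 10:15 UTC.
1 October 2032 is a Friday, so the first Monday is October 4 and the third is October 18.
1 March 2033 is a Tuesday, so the first Friday is March 4 and the third is March 18.
At the standard offset (UTC−08:00), 10:15 UTC − 8h = 02:15 Varin Sector standard time.
The standard-time date in Varin Sector, 30 March 2033, is outside the daylight-saving period (18 October 2032 – 18 March 2033), so Varin Sector is on standard time, UTC−08:00.
10:15 UTC − 8h = 02:15 Varin Sector.

02:15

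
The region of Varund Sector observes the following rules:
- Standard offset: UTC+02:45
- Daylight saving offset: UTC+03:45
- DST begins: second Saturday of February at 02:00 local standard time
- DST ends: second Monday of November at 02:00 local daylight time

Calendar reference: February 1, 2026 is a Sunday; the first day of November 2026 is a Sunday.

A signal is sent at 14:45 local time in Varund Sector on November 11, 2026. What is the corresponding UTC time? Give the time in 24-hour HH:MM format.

1 February 2026 is a Sunday, so the first Saturday is February 7 and the second is February 14.
1 November 2026 is a Sunday, so the first Monday is November 2 and the second is November 9.
November 11, 2026 is outside the daylight-saving period (14 February – 9 November), so Varund Sector is on standard time, UTC+02:45.
14:45 local − 2h45m = 12:00 UTC.

12:00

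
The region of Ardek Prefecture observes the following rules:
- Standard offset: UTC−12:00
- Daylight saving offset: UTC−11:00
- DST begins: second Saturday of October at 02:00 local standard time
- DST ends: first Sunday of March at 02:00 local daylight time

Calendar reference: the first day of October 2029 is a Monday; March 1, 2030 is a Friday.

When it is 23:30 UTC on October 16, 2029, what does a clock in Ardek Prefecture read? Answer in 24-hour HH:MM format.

1 October 2029 is a Monday, so the first Saturday is October 6 and the second is October 13.
1 March 2030 is a Friday, so the first Sunday is March 3.
At the standard offset (UTC−12:00), 23:30 UTC − 12h = 11:30 Ardek Prefecture standard time.
Daylight saving runs 13 October 2029 – 3 March 2030; the standard-time date in Ardek Prefecture, October 16, 2029, is inside that window, so Ardek Prefecture is at UTC−11:00.
23:30 UTC − 11h = 12:30 local.

12:30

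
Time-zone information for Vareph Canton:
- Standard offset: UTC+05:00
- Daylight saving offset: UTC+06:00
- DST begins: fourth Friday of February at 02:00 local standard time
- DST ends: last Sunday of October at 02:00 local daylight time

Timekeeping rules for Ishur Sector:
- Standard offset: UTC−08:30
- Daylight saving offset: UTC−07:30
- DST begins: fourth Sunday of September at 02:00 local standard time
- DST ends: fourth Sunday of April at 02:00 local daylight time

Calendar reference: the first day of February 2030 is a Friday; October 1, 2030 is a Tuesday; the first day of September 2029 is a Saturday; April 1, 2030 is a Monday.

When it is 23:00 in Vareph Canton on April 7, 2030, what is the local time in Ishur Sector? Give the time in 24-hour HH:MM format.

1 February 2030 is a Friday, so the first Friday is February 1 and the fourth is February 22.
1 October 2030 is a Tuesday, so Sundays fall on 6, 13, 20, 27; the last is October 27.
Daylight saving runs 22 February – 27 October; April 7, 2030 is inside that window, so Vareph Canton is at UTC+06:00.
23:00 Vareph Canton − 6h = 17:00 UTC.
1 September 2029 is a Saturday, so the first Sunday is September 2 and the fourth is September 23.
1 April 2030 is a Monday, so the first Sunday is April 7 and the fourth is April 28.
At the standard offset (UTC−08:30), 17:00 UTC − 8h30m = 08:30 Ishur Sector standard time.
Daylight saving runs 23 September 2029 – 28 April 2030; the standard-time date in Ishur Sector, April 7, 2030, is inside that window, so Ishur Sector is at UTC−07:30.
17:00 UTC − 7h30m = 09:30 Ishur Sector.

09:30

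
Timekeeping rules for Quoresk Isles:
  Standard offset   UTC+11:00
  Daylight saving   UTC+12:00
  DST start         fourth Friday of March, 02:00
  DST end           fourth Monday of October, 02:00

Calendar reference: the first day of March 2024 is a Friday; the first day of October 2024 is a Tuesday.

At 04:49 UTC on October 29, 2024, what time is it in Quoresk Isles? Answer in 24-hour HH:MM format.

15:49

1 March 2024 is a Friday, so the first Friday is March 1 and the fourth is March 22.
1 October 2024 is a Tuesday, so the first Monday is October 7 and the fourth is October 28.
At the standard offset (UTC+11:00), 04:49 UTC + 11h = 15:49 Quoresk Isles standard time.
The standard-time date in Quoresk Isles, October 29, 2024, is outside the daylight-saving period (22 March – 28 October), so Quoresk Isles is on standard time, UTC+11:00.
04:49 UTC + 11h = 15:49 local.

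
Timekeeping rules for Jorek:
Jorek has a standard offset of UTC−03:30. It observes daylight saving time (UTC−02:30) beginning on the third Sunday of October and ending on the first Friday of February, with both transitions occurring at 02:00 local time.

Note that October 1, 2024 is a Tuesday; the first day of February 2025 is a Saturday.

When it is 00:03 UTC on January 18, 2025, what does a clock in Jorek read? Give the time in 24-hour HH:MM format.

1 October 2024 is a Tuesday, so the first Sunday is October 6 and the third is October 20.
1 February 2025 is a Saturday, so the first Friday is February 7.
At the standard offset (UTC−03:30), 00:03 UTC − 3h30m = 20:33 Jorek standard time (rolling into the previous day, 17 January 2025).
The standard-time date in Jorek, January 17, 2025, falls between 20 October 2024 and 7 February 2025, so daylight saving is in effect and Jorek is at UTC−02:30.
00:03 UTC − 2h30m = 21:33 local (rolling into the previous day, 17 January 2025).

21:33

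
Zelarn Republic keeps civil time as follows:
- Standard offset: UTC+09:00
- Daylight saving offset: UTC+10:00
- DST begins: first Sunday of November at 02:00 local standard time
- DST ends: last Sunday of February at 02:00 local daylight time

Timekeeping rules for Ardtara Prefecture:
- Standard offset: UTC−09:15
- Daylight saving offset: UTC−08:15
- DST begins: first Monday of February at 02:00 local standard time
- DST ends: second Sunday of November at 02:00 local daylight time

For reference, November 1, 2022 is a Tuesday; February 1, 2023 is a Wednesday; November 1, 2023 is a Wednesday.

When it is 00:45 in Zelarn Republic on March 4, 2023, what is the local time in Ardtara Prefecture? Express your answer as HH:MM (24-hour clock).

07:30

1 November 2022 is a Tuesday, so the first Sunday is November 6.
1 February 2023 is a Wednesday, so Sundays fall on 5, 12, 19, 26; the last is February 26.
Daylight saving runs 6 November 2022 – 26 February 2023; March 4, 2023 is outside that window, so Zelarn Republic is on standard time at UTC+09:00.
00:45 Zelarn Republic − 9h = 15:45 UTC (rolling into the previous day, 3 March 2023).
1 February 2023 is a Wednesday, so the first Monday is February 6.
1 November 2023 is a Wednesday, so the first Sunday is November 5 and the second is November 12.
At the standard offset (UTC−09:15), 15:45 UTC − 9h15m = 06:30 Ardtara Prefecture standard time.
Daylight saving runs 6 February – 12 November; the standard-time date in Ardtara Prefecture, March 3, 2023, is inside that window, so Ardtara Prefecture is at UTC−08:15.
15:45 UTC − 8h15m = 07:30 Ardtara Prefecture.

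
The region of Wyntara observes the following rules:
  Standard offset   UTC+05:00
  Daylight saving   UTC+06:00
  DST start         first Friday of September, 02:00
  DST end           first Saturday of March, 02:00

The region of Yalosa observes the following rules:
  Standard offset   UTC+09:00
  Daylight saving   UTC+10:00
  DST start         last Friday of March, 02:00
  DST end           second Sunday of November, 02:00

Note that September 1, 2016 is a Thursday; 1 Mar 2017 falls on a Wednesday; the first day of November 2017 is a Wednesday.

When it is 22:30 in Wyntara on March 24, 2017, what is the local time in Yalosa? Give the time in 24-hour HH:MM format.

02:30

1 September 2016 is a Thursday, so the first Friday is September 2.
1 March 2017 is a Wednesday, so the first Saturday is March 4.
March 24, 2017 does not fall between 2 September 2016 and 4 March 2017, so daylight saving is not in effect and Wyntara is at UTC+05:00.
22:30 Wyntara − 5h = 17:30 UTC.
1 March 2017 is a Wednesday, so Fridays fall on 3, 10, 17, 24, 31; the last is March 31.
1 November 2017 is a Wednesday, so the first Sunday is November 5 and the second is November 12.
At the standard offset (UTC+09:00), 17:30 UTC + 9h = 02:30 Yalosa standard time (rolling into the next day, 25 March 2017).
The standard-time date in Yalosa, March 25, 2017, does not fall between 31 March and 12 November, so daylight saving is not in effect and Yalosa is at UTC+09:00.
17:30 UTC + 9h = 02:30 Yalosa (rolling into the next day, 25 March 2017).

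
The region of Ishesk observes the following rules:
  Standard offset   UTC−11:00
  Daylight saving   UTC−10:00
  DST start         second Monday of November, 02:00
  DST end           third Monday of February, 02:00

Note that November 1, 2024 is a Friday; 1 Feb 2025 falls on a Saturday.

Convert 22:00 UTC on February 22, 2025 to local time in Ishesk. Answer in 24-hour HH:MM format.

11:00

1 November 2024 is a Friday, so the first Monday is November 4 and the second is November 11.
1 February 2025 is a Saturday, so the first Monday is February 3 and the third is February 17.
At the standard offset (UTC−11:00), 22:00 UTC − 11h = 11:00 Ishesk standard time.
The standard-time date in Ishesk, February 22, 2025, is outside the daylight-saving period (11 November 2024 – 17 February 2025), so Ishesk is on standard time, UTC−11:00.
22:00 UTC − 11h = 11:00 local.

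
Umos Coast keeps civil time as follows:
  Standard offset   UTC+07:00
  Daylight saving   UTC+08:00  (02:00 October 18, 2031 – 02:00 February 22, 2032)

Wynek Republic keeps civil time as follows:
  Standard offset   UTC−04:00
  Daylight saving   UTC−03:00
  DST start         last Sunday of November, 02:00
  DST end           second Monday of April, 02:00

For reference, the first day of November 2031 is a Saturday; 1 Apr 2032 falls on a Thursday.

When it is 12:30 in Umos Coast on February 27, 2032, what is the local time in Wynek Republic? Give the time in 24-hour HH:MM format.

Daylight saving runs 18 October 2031 – 22 February 2032; February 27, 2032 is outside that window, so Umos Coast is on standard time at UTC+07:00.
12:30 Umos Coast − 7h = 05:30 UTC.
1 November 2031 is a Saturday, so Sundays fall on 2, 9, 16, 23, 30; the last is November 30.
1 April 2032 is a Thursday, so the first Monday is April 5 and the second is April 12.
At the standard offset (UTC−04:00), 05:30 UTC − 4h = 01:30 Wynek Republic standard time.
Daylight saving runs 30 November 2031 – 12 April 2032; the standard-time date in Wynek Republic, February 27, 2032, is inside that window, so Wynek Republic is at UTC−03:00.
05:30 UTC − 3h = 02:30 Wynek Republic.

02:30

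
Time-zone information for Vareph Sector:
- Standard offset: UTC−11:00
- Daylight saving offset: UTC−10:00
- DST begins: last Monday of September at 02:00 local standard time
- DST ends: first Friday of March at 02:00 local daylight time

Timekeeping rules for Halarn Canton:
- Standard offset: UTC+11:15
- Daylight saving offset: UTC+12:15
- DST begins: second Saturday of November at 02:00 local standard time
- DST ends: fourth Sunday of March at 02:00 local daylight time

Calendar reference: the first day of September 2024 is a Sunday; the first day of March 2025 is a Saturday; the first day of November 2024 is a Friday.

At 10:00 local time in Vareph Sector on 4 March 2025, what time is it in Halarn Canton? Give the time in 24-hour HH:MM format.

08:15

1 September 2024 is a Sunday, so Mondays fall on 2, 9, 16, 23, 30; the last is September 30.
1 March 2025 is a Saturday, so the first Friday is March 7.
Daylight saving runs 30 September 2024 – 7 March 2025; 4 March 2025 is inside that window, so Vareph Sector is at UTC−10:00.
10:00 Vareph Sector + 10h = 20:00 UTC.
1 November 2024 is a Friday, so the first Saturday is November 2 and the second is November 9.
1 March 2025 is a Saturday, so the first Sunday is March 2 and the fourth is March 23.
At the standard offset (UTC+11:15), 20:00 UTC + 11h15m = 07:15 Halarn Canton standard time (rolling into the next day, 5 March 2025).
The standard-time date in Halarn Canton, 5 March 2025, falls between 9 November 2024 and 23 March 2025, so daylight saving is in effect and Halarn Canton is at UTC+12:15.
20:00 UTC + 12h15m = 08:15 Halarn Canton (rolling into the next day, 5 March 2025).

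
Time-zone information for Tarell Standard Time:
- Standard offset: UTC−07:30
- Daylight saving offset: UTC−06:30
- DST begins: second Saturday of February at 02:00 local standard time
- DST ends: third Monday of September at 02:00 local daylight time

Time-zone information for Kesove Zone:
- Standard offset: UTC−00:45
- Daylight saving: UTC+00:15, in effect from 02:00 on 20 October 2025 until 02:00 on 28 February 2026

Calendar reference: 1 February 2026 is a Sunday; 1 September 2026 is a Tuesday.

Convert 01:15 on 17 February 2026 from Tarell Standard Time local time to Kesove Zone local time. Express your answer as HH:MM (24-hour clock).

1 February 2026 is a Sunday, so the first Saturday is February 7 and the second is February 14.
1 September 2026 is a Tuesday, so the first Monday is September 7 and the third is September 21.
Daylight saving runs 14 February – 21 September; 17 February 2026 is inside that window, so Tarell Standard Time is at UTC−06:30.
01:15 Tarell Standard Time + 6h30m = 07:45 UTC.
At the standard offset (UTC−00:45), 07:45 UTC − 0h45m = 07:00 Kesove Zone standard time.
The standard-time date in Kesove Zone, 17 February 2026, lies within the daylight-saving period (20 October 2025 – 28 February 2026), so Kesove Zone is on daylight time, UTC+00:15.
07:45 UTC + 0h15m = 08:00 Kesove Zone.

08:00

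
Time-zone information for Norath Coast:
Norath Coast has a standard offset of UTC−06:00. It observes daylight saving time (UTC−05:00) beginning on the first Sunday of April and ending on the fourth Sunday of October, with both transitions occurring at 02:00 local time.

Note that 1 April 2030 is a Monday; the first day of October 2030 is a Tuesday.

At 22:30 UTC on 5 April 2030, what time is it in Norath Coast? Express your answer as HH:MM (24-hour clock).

1 April 2030 is a Monday, so the first Sunday is April 7.
1 October 2030 is a Tuesday, so the first Sunday is October 6 and the fourth is October 27.
At the standard offset (UTC−06:00), 22:30 UTC − 6h = 16:30 Norath Coast standard time.
The standard-time date in Norath Coast, 5 April 2030, does not fall between 7 April and 27 October, so daylight saving is not in effect and Norath Coast is at UTC−06:00.
22:30 UTC − 6h = 16:30 local.

16:30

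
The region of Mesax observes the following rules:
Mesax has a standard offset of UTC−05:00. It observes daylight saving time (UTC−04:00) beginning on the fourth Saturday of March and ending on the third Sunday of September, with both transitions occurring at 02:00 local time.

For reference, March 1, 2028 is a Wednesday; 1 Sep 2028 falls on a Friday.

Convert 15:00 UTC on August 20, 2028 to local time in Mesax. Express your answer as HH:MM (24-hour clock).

11:00

1 March 2028 is a Wednesday, so the first Saturday is March 4 and the fourth is March 25.
1 September 2028 is a Friday, so the first Sunday is September 3 and the third is September 17.
At the standard offset (UTC−05:00), 15:00 UTC − 5h = 10:00 Mesax standard time.
The standard-time date in Mesax, August 20, 2028, falls between 25 March and 17 September, so daylight saving is in effect and Mesax is at UTC−04:00.
15:00 UTC − 4h = 11:00 local.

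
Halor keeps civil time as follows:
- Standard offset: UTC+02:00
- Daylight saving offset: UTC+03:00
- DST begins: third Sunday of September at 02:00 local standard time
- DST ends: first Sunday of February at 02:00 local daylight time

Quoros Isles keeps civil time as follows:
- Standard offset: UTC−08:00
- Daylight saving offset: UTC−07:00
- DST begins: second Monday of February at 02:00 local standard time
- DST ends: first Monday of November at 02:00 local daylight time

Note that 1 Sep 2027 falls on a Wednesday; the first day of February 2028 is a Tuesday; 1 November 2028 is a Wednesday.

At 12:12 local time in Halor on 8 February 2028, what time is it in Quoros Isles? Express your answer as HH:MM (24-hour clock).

02:12

1 September 2027 is a Wednesday, so the first Sunday is September 5 and the third is September 19.
1 February 2028 is a Tuesday, so the first Sunday is February 6.
Daylight saving runs 19 September 2027 – 6 February 2028; 8 February 2028 is outside that window, so Halor is on standard time at UTC+02:00.
12:12 Halor − 2h = 10:12 UTC.
1 February 2028 is a Tuesday, so the first Monday is February 7 and the second is February 14.
1 November 2028 is a Wednesday, so the first Monday is November 6.
At the standard offset (UTC−08:00), 10:12 UTC − 8h = 02:12 Quoros Isles standard time.
Daylight saving runs 14 February – 6 November; the standard-time date in Quoros Isles, 8 February 2028, is outside that window, so Quoros Isles is on standard time at UTC−08:00.
10:12 UTC − 8h = 02:12 Quoros Isles.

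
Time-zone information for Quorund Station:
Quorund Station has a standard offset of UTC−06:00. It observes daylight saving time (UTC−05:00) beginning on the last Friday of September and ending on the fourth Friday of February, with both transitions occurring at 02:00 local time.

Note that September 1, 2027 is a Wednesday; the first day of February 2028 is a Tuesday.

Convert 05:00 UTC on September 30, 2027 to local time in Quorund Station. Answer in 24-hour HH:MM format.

1 September 2027 is a Wednesday, so Fridays fall on 3, 10, 17, 24; the last is September 24.
1 February 2028 is a Tuesday, so the first Friday is February 4 and the fourth is February 25.
At the standard offset (UTC−06:00), 05:00 UTC − 6h = 23:00 Quorund Station standard time (rolling into the previous day, 29 September 2027).
Daylight saving runs 24 September 2027 – 25 February 2028; the standard-time date in Quorund Station, September 29, 2027, is inside that window, so Quorund Station is at UTC−05:00.
05:00 UTC − 5h = 00:00 local.

00:00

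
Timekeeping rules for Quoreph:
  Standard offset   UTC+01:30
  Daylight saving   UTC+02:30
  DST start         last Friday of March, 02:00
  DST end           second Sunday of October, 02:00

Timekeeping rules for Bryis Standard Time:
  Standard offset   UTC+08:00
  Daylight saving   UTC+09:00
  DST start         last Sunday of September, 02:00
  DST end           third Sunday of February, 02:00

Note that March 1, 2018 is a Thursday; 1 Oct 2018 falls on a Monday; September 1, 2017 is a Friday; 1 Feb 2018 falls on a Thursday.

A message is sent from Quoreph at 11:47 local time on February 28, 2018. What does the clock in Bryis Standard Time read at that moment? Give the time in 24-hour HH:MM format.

18:17

1 March 2018 is a Thursday, so Fridays fall on 2, 9, 16, 23, 30; the last is March 30.
1 October 2018 is a Monday, so the first Sunday is October 7 and the second is October 14.
Daylight saving runs 30 March – 14 October; February 28, 2018 is outside that window, so Quoreph is on standard time at UTC+01:30.
11:47 Quoreph − 1h30m = 10:17 UTC.
1 September 2017 is a Friday, so Sundays fall on 3, 10, 17, 24; the last is September 24.
1 February 2018 is a Thursday, so the first Sunday is February 4 and the third is February 18.
At the standard offset (UTC+08:00), 10:17 UTC + 8h = 18:17 Bryis Standard Time standard time.
The standard-time date in Bryis Standard Time, February 28, 2018, does not fall between 24 September 2017 and 18 February 2018, so daylight saving is not in effect and Bryis Standard Time is at UTC+08:00.
10:17 UTC + 8h = 18:17 Bryis Standard Time.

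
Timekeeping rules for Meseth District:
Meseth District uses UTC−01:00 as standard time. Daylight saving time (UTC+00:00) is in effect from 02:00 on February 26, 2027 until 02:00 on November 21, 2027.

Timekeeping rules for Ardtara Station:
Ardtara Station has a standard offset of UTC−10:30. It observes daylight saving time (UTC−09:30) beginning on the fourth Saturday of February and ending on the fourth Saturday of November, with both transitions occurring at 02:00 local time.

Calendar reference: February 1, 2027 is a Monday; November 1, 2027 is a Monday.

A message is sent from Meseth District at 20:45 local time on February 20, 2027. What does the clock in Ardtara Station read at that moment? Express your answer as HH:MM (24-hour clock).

11:15

Daylight saving runs 26 February – 21 November; February 20, 2027 is outside that window, so Meseth District is on standard time at UTC−01:00.
20:45 Meseth District + 1h = 21:45 UTC.
1 February 2027 is a Monday, so the first Saturday is February 6 and the fourth is February 27.
1 November 2027 is a Monday, so the first Saturday is November 6 and the fourth is November 27.
At the standard offset (UTC−10:30), 21:45 UTC − 10h30m = 11:15 Ardtara Station standard time.
The standard-time date in Ardtara Station, February 20, 2027, is outside the daylight-saving period (27 February – 27 November), so Ardtara Station is on standard time, UTC−10:30.
21:45 UTC − 10h30m = 11:15 Ardtara Station.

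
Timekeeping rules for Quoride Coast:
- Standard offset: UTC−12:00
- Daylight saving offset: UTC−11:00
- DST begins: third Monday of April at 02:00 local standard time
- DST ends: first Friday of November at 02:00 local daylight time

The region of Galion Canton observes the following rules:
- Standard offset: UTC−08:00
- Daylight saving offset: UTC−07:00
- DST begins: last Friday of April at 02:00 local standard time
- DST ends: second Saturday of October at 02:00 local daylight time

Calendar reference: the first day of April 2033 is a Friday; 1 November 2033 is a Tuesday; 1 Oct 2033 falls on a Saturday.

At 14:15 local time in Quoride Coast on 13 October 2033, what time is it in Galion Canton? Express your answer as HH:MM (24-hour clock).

17:15

1 April 2033 is a Friday, so the first Monday is April 4 and the third is April 18.
1 November 2033 is a Tuesday, so the first Friday is November 4.
13 October 2033 falls between 18 April and 4 November, so daylight saving is in effect and Quoride Coast is at UTC−11:00.
14:15 Quoride Coast + 11h = 01:15 UTC (rolling into the next day, 14 October 2033).
1 April 2033 is a Friday, so Fridays fall on 1, 8, 15, 22, 29; the last is April 29.
1 October 2033 is a Saturday, so the first Saturday is October 1 and the second is October 8.
At the standard offset (UTC−08:00), 01:15 UTC − 8h = 17:15 Galion Canton standard time (rolling into the previous day, 13 October 2033).
The standard-time date in Galion Canton, 13 October 2033, does not fall between 29 April and 8 October, so daylight saving is not in effect and Galion Canton is at UTC−08:00.
01:15 UTC − 8h = 17:15 Galion Canton (rolling into the previous day, 13 October 2033).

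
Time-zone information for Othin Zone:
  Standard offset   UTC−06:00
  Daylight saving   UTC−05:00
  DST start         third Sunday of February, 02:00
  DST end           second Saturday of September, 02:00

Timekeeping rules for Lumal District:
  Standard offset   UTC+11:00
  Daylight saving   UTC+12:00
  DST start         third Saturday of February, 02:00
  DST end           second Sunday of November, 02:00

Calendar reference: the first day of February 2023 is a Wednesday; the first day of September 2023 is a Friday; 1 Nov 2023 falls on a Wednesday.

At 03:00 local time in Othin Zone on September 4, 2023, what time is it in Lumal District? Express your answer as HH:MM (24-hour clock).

1 February 2023 is a Wednesday, so the first Sunday is February 5 and the third is February 19.
1 September 2023 is a Friday, so the first Saturday is September 2 and the second is September 9.
Daylight saving runs 19 February – 9 September; September 4, 2023 is inside that window, so Othin Zone is at UTC−05:00.
03:00 Othin Zone + 5h = 08:00 UTC.
1 February 2023 is a Wednesday, so the first Saturday is February 4 and the third is February 18.
1 November 2023 is a Wednesday, so the first Sunday is November 5 and the second is November 12.
At the standard offset (UTC+11:00), 08:00 UTC + 11h = 19:00 Lumal District standard time.
Daylight saving runs 18 February – 12 November; the standard-time date in Lumal District, September 4, 2023, is inside that window, so Lumal District is at UTC+12:00.
08:00 UTC + 12h = 20:00 Lumal District.

20:00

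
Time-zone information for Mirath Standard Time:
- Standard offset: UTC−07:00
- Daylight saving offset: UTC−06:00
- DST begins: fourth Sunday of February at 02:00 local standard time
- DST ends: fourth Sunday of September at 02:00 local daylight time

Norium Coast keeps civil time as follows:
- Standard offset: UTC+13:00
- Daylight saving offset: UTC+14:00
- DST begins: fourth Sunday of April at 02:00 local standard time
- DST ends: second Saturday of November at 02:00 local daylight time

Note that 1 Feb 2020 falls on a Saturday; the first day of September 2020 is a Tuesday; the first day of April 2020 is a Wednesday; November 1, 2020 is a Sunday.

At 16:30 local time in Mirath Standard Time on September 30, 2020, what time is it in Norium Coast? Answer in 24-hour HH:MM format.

13:30

1 February 2020 is a Saturday, so the first Sunday is February 2 and the fourth is February 23.
1 September 2020 is a Tuesday, so the first Sunday is September 6 and the fourth is September 27.
September 30, 2020 does not fall between 23 February and 27 September, so daylight saving is not in effect and Mirath Standard Time is at UTC−07:00.
16:30 Mirath Standard Time + 7h = 23:30 UTC.
1 April 2020 is a Wednesday, so the first Sunday is April 5 and the fourth is April 26.
1 November 2020 is a Sunday, so the first Saturday is November 7 and the second is November 14.
At the standard offset (UTC+13:00), 23:30 UTC + 13h = 12:30 Norium Coast standard time (rolling into the next day, 1 October 2020).
The standard-time date in Norium Coast, October 1, 2020, lies within the daylight-saving period (26 April – 14 November), so Norium Coast is on daylight time, UTC+14:00.
23:30 UTC + 14h = 13:30 Norium Coast (rolling into the next day, 1 October 2020).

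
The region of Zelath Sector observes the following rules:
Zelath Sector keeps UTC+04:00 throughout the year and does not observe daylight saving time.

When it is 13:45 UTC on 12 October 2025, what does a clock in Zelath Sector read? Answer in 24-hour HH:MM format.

17:45

Zelath Sector has no daylight saving, so its offset is UTC+04:00 year-round.
13:45 UTC + 4h = 17:45 local.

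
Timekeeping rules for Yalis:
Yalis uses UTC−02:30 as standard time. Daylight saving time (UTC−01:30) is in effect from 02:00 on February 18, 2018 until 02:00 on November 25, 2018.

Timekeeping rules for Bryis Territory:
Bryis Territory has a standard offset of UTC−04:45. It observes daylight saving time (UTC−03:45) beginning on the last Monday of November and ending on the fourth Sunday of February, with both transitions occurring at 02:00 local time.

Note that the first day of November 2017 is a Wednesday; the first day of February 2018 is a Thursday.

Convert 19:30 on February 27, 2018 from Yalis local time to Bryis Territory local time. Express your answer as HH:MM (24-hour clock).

Daylight saving runs 18 February – 25 November; February 27, 2018 is inside that window, so Yalis is at UTC−01:30.
19:30 Yalis + 1h30m = 21:00 UTC.
1 November 2017 is a Wednesday, so Mondays fall on 6, 13, 20, 27; the last is November 27.
1 February 2018 is a Thursday, so the first Sunday is February 4 and the fourth is February 25.
At the standard offset (UTC−04:45), 21:00 UTC − 4h45m = 16:15 Bryis Territory standard time.
The standard-time date in Bryis Territory, February 27, 2018, does not fall between 27 November 2017 and 25 February 2018, so daylight saving is not in effect and Bryis Territory is at UTC−04:45.
21:00 UTC − 4h45m = 16:15 Bryis Territory.

16:15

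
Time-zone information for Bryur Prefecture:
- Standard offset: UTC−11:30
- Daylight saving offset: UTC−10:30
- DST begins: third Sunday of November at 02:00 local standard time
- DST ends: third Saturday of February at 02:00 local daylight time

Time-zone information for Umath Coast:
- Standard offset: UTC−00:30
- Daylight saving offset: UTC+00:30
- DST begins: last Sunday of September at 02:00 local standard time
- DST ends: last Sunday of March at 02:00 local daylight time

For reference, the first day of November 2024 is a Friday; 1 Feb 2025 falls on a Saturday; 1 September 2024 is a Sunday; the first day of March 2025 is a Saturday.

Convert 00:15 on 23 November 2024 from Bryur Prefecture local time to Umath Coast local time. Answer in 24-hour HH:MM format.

1 November 2024 is a Friday, so the first Sunday is November 3 and the third is November 17.
1 February 2025 is a Saturday, so the first Saturday is February 1 and the third is February 15.
23 November 2024 falls between 17 November 2024 and 15 February 2025, so daylight saving is in effect and Bryur Prefecture is at UTC−10:30.
00:15 Bryur Prefecture + 10h30m = 10:45 UTC.
1 September 2024 is a Sunday, so Sundays fall on 1, 8, 15, 22, 29; the last is September 29.
1 March 2025 is a Saturday, so Sundays fall on 2, 9, 16, 23, 30; the last is March 30.
At the standard offset (UTC−00:30), 10:45 UTC − 0h30m = 10:15 Umath Coast standard time.
The standard-time date in Umath Coast, 23 November 2024, falls between 29 September 2024 and 30 March 2025, so daylight saving is in effect and Umath Coast is at UTC+00:30.
10:45 UTC + 0h30m = 11:15 Umath Coast.

11:15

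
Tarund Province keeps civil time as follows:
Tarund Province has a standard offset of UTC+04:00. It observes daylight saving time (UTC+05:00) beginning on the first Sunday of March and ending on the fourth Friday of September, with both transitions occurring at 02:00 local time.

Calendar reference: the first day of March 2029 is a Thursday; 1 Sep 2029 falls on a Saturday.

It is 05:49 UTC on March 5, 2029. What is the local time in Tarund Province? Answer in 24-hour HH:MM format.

10:49

1 March 2029 is a Thursday, so the first Sunday is March 4.
1 September 2029 is a Saturday, so the first Friday is September 7 and the fourth is September 28.
At the standard offset (UTC+04:00), 05:49 UTC + 4h = 09:49 Tarund Province standard time.
The standard-time date in Tarund Province, March 5, 2029, falls between 4 March and 28 September, so daylight saving is in effect and Tarund Province is at UTC+05:00.
05:49 UTC + 5h = 10:49 local.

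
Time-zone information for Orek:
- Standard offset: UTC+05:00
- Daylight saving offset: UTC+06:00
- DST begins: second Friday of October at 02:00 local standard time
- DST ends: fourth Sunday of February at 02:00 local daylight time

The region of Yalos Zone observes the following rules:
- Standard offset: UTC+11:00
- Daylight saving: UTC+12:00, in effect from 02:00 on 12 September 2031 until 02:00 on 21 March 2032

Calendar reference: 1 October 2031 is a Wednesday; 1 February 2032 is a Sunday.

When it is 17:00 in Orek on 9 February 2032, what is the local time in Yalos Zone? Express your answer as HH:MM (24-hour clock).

23:00

1 October 2031 is a Wednesday, so the first Friday is October 3 and the second is October 10.
1 February 2032 is a Sunday, so the first Sunday is February 1 and the fourth is February 22.
9 February 2032 lies within the daylight-saving period (10 October 2031 – 22 February 2032), so Orek is on daylight time, UTC+06:00.
17:00 Orek − 6h = 11:00 UTC.
At the standard offset (UTC+11:00), 11:00 UTC + 11h = 22:00 Yalos Zone standard time.
The standard-time date in Yalos Zone, 9 February 2032, falls between 12 September 2031 and 21 March 2032, so daylight saving is in effect and Yalos Zone is at UTC+12:00.
11:00 UTC + 12h = 23:00 Yalos Zone.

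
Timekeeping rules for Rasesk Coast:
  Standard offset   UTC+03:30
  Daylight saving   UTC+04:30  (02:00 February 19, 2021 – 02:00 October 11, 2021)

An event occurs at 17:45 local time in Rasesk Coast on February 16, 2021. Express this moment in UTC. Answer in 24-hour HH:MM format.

February 16, 2021 is outside the daylight-saving period (19 February – 11 October), so Rasesk Coast is on standard time, UTC+03:30.
17:45 local − 3h30m = 14:15 UTC.

14:15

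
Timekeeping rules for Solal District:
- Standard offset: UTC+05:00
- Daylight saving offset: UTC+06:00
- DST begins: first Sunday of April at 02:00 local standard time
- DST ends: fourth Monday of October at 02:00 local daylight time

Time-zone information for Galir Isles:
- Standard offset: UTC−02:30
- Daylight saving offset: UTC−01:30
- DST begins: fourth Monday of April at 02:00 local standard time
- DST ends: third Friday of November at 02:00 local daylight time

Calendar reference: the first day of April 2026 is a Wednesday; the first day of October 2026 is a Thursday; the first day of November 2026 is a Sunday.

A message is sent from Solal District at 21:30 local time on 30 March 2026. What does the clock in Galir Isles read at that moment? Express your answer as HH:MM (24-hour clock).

1 April 2026 is a Wednesday, so the first Sunday is April 5.
1 October 2026 is a Thursday, so the first Monday is October 5 and the fourth is October 26.
30 March 2026 is outside the daylight-saving period (5 April – 26 October), so Solal District is on standard time, UTC+05:00.
21:30 Solal District − 5h = 16:30 UTC.
1 April 2026 is a Wednesday, so the first Monday is April 6 and the fourth is April 27.
1 November 2026 is a Sunday, so the first Friday is November 6 and the third is November 20.
At the standard offset (UTC−02:30), 16:30 UTC − 2h30m = 14:00 Galir Isles standard time.
Daylight saving runs 27 April – 20 November; the standard-time date in Galir Isles, 30 March 2026, is outside that window, so Galir Isles is on standard time at UTC−02:30.
16:30 UTC − 2h30m = 14:00 Galir Isles.

14:00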